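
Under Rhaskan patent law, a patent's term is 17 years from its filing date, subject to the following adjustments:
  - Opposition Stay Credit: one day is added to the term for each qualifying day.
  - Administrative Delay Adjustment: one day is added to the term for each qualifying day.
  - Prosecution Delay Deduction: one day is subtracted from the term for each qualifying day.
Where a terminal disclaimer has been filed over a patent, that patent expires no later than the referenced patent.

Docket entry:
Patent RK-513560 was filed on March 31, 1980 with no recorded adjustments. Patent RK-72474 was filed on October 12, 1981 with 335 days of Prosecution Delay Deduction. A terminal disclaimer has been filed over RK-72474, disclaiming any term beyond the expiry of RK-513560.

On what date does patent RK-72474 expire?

Natural term of RK-72474:
  Base: filing + 17 years → 12 October 1998.
  Prosecution Delay Deduction: −335 days → 11 November 1997.
Expiry of referenced patent RK-513560:
  Base: filing + 17 years → 31 March 1997.
Terminal disclaimer: RK-72474 expires on the earlier of 11 November 1997 and 31 March 1997.

1997-03-31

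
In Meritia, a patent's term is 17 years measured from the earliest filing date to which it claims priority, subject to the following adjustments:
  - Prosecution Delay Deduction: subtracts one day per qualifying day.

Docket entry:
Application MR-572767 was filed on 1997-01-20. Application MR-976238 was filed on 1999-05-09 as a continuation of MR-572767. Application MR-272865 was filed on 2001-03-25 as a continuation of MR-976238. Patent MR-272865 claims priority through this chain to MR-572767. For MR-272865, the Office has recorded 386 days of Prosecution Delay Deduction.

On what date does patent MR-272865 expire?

December 30, 2012

Earliest priority filing: 20 January 1997.
Base term: 20 January 1997 + 17 years → 20 January 2014.
Prosecution Delay Deduction: −386 days → 30 December 2012.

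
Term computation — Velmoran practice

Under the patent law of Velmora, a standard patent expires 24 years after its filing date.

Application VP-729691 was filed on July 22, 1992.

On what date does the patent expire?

July 22, 2016

Filing date + 24 years → 22 July 2016.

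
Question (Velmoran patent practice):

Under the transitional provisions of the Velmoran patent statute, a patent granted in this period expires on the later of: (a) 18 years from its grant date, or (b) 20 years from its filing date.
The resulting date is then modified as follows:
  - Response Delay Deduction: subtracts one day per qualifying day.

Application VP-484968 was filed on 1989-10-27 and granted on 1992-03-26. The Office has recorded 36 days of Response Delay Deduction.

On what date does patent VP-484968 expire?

2010-02-18

(a) grant + 18 years → 26 March 2010.
(b) filing + 20 years → 27 October 2009.
Later of the two: 26 March 2010.
Response Delay Deduction: −36 days → 18 February 2010.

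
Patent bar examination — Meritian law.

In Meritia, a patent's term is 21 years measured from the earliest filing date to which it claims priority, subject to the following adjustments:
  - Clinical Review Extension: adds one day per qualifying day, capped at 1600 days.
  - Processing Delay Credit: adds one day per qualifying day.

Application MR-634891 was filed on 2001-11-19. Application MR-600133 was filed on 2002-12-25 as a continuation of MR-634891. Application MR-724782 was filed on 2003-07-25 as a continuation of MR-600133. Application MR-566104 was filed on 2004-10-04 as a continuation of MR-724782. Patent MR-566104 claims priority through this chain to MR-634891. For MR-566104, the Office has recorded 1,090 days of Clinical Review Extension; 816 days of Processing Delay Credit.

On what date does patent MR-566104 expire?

February 7, 2028

Earliest priority filing: 19 November 2001.
Base term: 19 November 2001 + 21 years → 19 November 2022.
Clinical Review Extension: 1090 days (within the 1600-day cap) → +1090 days → 13 November 2025.
Processing Delay Credit: +816 days → 7 February 2028.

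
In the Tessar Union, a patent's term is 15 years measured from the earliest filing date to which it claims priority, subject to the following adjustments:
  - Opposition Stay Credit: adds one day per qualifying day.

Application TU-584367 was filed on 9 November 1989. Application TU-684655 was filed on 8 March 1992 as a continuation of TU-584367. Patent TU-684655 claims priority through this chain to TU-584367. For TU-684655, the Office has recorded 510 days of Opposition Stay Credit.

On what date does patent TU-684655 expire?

Earliest priority filing: 9 November 1989.
Base term: 9 November 1989 + 15 years → 9 November 2004.
Opposition Stay Credit: +510 days → 3 April 2006.

April 3, 2006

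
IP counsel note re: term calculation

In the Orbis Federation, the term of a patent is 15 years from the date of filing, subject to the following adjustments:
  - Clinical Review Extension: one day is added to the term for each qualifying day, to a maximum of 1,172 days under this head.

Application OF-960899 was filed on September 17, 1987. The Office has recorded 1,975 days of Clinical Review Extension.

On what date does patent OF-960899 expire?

2005-12-02

Base term: filing date + 15 years → 17 September 2002.
Clinical Review Extension: 1975 days claimed exceeds the 1172-day cap, so +1172 days → 2 December 2005.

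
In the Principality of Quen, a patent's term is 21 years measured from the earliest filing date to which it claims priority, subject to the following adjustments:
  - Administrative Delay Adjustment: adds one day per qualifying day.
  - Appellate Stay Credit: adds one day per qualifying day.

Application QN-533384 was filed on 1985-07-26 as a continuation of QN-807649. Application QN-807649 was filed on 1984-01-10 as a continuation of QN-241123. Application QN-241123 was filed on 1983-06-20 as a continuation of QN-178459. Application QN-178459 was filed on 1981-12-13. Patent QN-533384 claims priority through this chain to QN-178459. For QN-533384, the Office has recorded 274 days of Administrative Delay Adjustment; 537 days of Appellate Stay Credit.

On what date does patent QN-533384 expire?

Earliest priority filing: 13 December 1981.
Base term: 13 December 1981 + 21 years → 13 December 2002.
Administrative Delay Adjustment: +274 days → 13 September 2003.
Appellate Stay Credit: +537 days → 3 March 2005.

2005-03-03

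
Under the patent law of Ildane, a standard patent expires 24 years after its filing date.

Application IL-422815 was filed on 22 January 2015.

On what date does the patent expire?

2039-01-22

Filing date + 24 years → 22 January 2039.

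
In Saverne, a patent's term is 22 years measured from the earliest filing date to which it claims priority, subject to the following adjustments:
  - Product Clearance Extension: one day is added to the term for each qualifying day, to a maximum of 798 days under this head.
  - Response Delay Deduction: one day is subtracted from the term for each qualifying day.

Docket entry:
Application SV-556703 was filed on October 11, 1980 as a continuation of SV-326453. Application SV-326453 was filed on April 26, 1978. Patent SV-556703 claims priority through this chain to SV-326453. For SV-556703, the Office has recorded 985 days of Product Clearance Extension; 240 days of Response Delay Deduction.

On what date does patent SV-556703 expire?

Earliest priority filing: 26 April 1978.
Base term: 26 April 1978 + 22 years → 26 April 2000.
Product Clearance Extension: 985 days claimed exceeds the 798-day cap, so +798 days → 3 July 2002.
Response Delay Deduction: −240 days → 5 November 2001.

2001-11-05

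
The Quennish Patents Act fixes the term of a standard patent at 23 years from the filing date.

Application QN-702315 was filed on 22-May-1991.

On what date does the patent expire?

Filing date + 23 years → 22 May 2014.

2014-05-22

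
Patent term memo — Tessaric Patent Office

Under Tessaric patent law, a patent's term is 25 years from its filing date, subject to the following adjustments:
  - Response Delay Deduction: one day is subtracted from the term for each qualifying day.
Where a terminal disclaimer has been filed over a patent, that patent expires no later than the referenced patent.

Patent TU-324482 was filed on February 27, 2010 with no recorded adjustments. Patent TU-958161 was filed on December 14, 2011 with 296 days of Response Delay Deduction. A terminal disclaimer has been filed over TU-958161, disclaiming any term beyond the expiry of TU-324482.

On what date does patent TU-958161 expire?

Natural term of TU-958161:
  Base: filing + 25 years → 14 December 2036.
  Response Delay Deduction: −296 days → 22 February 2036.
Expiry of referenced patent TU-324482:
  Base: filing + 25 years → 27 February 2035.
Terminal disclaimer: TU-958161 expires on the earlier of 22 February 2036 and 27 February 2035.

2035-02-27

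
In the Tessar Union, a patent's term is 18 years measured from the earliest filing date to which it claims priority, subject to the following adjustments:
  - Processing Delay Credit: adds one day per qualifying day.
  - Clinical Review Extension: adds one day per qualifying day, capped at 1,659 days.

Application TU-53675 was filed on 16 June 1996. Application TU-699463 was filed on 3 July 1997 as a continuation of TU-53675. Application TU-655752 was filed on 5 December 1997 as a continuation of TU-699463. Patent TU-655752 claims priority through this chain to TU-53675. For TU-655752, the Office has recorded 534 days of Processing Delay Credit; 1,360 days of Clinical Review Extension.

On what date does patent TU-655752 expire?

August 23, 2019

Earliest priority filing: 16 June 1996.
Base term: 16 June 1996 + 18 years → 16 June 2014.
Processing Delay Credit: +534 days → 2 December 2015.
Clinical Review Extension: 1360 days (within the 1659-day cap) → +1360 days → 23 August 2019.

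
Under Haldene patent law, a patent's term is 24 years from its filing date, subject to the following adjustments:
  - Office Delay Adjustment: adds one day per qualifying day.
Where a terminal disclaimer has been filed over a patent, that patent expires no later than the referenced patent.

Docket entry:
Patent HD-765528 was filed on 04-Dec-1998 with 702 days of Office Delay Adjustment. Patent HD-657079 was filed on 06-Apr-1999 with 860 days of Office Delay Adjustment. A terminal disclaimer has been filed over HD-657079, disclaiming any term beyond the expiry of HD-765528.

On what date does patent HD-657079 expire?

Natural term of HD-657079:
  Base: filing + 24 years → 6 April 2023.
  Office Delay Adjustment: +860 days → 13 August 2025.
Expiry of referenced patent HD-765528:
  Base: filing + 24 years → 4 December 2022.
  Office Delay Adjustment: +702 days → 5 November 2024.
Terminal disclaimer: HD-657079 expires on the earlier of 13 August 2025 and 5 November 2024.

2024-11-05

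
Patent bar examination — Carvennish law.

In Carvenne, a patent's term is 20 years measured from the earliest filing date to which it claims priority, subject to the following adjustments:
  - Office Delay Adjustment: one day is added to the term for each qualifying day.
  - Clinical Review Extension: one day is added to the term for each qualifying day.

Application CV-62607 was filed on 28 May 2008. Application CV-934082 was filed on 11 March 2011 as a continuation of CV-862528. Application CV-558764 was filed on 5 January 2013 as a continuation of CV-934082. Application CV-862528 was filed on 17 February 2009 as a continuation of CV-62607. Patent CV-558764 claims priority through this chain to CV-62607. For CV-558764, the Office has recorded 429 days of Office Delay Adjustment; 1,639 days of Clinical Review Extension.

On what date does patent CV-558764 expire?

2034-01-25

Earliest priority filing: 28 May 2008.
Base term: 28 May 2008 + 20 years → 28 May 2028.
Office Delay Adjustment: +429 days → 31 July 2029.
Clinical Review Extension: +1639 days → 25 January 2034.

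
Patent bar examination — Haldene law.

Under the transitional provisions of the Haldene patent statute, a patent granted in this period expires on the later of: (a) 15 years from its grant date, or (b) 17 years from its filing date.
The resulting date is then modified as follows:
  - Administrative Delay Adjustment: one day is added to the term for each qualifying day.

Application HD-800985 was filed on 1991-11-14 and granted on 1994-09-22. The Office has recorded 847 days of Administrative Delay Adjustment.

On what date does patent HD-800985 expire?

(a) grant + 15 years → 22 September 2009.
(b) filing + 17 years → 14 November 2008.
Later of the two: 22 September 2009.
Administrative Delay Adjustment: +847 days → 17 January 2012.

2012-01-17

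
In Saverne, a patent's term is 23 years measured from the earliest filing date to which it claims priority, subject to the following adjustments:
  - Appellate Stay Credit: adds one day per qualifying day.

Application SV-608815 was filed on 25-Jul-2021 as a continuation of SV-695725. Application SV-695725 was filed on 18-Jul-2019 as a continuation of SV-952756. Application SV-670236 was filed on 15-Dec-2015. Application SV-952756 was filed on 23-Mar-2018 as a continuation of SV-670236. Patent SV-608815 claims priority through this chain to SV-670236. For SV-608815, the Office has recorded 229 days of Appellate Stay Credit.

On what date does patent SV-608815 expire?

2039-08-01

Earliest priority filing: 15 December 2015.
Base term: 15 December 2015 + 23 years → 15 December 2038.
Appellate Stay Credit: +229 days → 1 August 2039.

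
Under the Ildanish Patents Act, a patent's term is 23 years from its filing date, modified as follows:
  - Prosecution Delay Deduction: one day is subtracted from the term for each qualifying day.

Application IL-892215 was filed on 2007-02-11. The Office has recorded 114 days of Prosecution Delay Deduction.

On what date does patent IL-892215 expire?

Base term: filing date + 23 years → 11 February 2030.
Prosecution Delay Deduction: −114 days → 20 October 2029.

October 20, 2029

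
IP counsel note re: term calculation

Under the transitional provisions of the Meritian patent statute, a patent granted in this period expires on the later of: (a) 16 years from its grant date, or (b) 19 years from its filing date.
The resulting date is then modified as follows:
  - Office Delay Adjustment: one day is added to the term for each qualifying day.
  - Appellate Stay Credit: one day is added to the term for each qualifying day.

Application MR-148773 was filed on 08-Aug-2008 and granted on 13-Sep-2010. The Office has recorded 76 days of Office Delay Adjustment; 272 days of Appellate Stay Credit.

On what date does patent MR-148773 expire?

July 21, 2028

(a) grant + 16 years → 13 September 2026.
(b) filing + 19 years → 8 August 2027.
Later of the two: 8 August 2027.
Office Delay Adjustment: +76 days → 23 October 2027.
Appellate Stay Credit: +272 days → 21 July 2028.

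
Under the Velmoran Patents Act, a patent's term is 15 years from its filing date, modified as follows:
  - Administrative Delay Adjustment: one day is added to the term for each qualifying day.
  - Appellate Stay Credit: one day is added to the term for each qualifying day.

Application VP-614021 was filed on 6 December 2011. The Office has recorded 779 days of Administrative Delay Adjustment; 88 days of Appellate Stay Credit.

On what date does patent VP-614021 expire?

April 21, 2029

Base term: filing date + 15 years → 6 December 2026.
Administrative Delay Adjustment: +779 days → 23 January 2029.
Appellate Stay Credit: +88 days → 21 April 2029.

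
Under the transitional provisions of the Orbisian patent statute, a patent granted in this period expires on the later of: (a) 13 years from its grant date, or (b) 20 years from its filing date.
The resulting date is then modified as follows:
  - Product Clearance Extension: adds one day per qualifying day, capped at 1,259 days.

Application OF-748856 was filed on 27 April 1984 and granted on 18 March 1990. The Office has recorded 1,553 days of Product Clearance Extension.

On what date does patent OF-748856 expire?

(a) grant + 13 years → 18 March 2003.
(b) filing + 20 years → 27 April 2004.
Later of the two: 27 April 2004.
Product Clearance Extension: 1553 days claimed exceeds the 1259-day cap, so +1259 days → 8 October 2007.

2007-10-08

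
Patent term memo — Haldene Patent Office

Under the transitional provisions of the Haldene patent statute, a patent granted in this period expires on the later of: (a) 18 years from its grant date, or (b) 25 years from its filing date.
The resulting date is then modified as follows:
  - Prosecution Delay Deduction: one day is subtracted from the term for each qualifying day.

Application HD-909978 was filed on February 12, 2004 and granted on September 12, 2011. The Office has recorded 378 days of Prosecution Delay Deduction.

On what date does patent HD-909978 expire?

2028-08-30

(a) grant + 18 years → 12 September 2029.
(b) filing + 25 years → 12 February 2029.
Later of the two: 12 September 2029.
Prosecution Delay Deduction: −378 days → 30 August 2028.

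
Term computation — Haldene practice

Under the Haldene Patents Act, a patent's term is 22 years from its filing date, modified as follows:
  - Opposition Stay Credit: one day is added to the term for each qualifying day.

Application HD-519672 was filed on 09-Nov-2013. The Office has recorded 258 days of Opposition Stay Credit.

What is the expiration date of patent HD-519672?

2036-07-24

Base term: filing date + 22 years → 9 November 2035.
Opposition Stay Credit: +258 days → 24 July 2036.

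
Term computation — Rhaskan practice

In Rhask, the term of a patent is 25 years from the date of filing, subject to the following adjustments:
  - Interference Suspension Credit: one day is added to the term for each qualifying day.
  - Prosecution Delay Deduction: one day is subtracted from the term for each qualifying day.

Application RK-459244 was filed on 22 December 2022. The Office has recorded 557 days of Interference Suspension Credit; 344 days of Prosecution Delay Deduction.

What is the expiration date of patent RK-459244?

Base term: filing date + 25 years → 22 December 2047.
Interference Suspension Credit: +557 days → 1 July 2049.
Prosecution Delay Deduction: −344 days → 22 July 2048.

July 22, 2048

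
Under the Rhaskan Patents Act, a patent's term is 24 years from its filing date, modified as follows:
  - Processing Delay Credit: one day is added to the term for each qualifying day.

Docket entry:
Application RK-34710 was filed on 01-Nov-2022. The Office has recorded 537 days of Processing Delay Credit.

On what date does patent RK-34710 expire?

April 21, 2048

Base term: filing date + 24 years → 1 November 2046.
Processing Delay Credit: +537 days → 21 April 2048.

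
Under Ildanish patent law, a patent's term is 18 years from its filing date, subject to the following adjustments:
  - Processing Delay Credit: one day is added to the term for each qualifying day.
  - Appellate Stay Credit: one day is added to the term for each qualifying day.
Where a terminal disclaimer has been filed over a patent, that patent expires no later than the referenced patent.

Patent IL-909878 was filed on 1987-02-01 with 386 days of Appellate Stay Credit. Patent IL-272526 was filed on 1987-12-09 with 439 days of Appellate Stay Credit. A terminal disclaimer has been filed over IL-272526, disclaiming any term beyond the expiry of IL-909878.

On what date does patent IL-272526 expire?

Natural term of IL-272526:
  Base: filing + 18 years → 9 December 2005.
  Appellate Stay Credit: +439 days → 21 February 2007.
Expiry of referenced patent IL-909878:
  Base: filing + 18 years → 1 February 2005.
  Appellate Stay Credit: +386 days → 22 February 2006.
Terminal disclaimer: IL-272526 expires on the earlier of 21 February 2007 and 22 February 2006.

February 22, 2006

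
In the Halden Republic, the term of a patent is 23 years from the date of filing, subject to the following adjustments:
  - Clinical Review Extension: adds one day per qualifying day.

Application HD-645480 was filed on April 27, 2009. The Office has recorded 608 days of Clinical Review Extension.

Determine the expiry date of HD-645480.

2033-12-26

Base term: filing date + 23 years → 27 April 2032.
Clinical Review Extension: +608 days → 26 December 2033.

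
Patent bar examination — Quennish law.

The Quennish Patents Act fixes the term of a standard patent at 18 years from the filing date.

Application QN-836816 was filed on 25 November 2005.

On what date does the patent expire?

2023-11-25

Filing date + 18 years → 25 November 2023.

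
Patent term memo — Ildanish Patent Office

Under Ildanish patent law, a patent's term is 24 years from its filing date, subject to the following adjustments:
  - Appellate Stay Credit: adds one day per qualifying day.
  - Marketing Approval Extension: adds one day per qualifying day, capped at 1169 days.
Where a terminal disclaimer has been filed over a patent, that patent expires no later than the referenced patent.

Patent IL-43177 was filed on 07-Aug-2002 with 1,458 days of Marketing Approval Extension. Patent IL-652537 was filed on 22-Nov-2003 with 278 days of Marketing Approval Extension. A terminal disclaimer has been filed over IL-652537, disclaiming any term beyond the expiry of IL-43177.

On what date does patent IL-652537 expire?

2028-08-26

Natural term of IL-652537:
  Base: filing + 24 years → 22 November 2027.
  Marketing Approval Extension: 278 days (within the 1169-day cap) → +278 days → 26 August 2028.
Expiry of referenced patent IL-43177:
  Base: filing + 24 years → 7 August 2026.
  Marketing Approval Extension: 1458 days claimed exceeds the 1169-day cap, so +1169 days → 19 October 2029.
Terminal disclaimer: IL-652537 expires on the earlier of 26 August 2028 and 19 October 2029.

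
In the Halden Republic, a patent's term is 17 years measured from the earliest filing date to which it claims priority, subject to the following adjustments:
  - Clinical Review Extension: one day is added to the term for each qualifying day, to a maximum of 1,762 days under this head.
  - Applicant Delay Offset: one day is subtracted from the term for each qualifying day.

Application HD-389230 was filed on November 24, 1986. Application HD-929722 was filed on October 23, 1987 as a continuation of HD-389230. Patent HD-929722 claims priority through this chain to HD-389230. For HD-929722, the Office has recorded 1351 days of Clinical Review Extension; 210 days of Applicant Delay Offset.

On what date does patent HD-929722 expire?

2007-01-08

Earliest priority filing: 24 November 1986.
Base term: 24 November 1986 + 17 years → 24 November 2003.
Clinical Review Extension: 1351 days (within the 1762-day cap) → +1351 days → 6 August 2007.
Applicant Delay Offset: −210 days → 8 January 2007.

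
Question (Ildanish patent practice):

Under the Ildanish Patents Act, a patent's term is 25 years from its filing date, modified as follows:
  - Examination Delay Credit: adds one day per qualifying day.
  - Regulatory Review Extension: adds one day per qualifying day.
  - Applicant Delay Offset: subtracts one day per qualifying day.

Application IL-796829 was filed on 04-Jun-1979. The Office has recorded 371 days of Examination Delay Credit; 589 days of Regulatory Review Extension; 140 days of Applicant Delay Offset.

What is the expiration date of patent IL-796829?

Base term: filing date + 25 years → 4 June 2004.
Examination Delay Credit: +371 days → 10 June 2005.
Regulatory Review Extension: +589 days → 20 January 2007.
Applicant Delay Offset: −140 days → 2 September 2006.

September 2, 2006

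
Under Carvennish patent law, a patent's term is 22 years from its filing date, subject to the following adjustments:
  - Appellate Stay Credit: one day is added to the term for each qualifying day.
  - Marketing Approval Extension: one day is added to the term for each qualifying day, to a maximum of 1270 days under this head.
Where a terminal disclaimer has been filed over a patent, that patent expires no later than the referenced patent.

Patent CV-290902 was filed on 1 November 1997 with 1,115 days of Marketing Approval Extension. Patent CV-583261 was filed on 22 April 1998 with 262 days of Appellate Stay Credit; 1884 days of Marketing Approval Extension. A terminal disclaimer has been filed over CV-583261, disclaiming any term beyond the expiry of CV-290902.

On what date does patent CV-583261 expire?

Natural term of CV-583261:
  Base: filing + 22 years → 22 April 2020.
  Appellate Stay Credit: +262 days → 9 January 2021.
  Marketing Approval Extension: 1884 days claimed exceeds the 1270-day cap, so +1270 days → 2 July 2024.
Expiry of referenced patent CV-290902:
  Base: filing + 22 years → 1 November 2019.
  Marketing Approval Extension: 1115 days (within the 1270-day cap) → +1115 days → 20 November 2022.
Terminal disclaimer: CV-583261 expires on the earlier of 2 July 2024 and 20 November 2022.

November 20, 2022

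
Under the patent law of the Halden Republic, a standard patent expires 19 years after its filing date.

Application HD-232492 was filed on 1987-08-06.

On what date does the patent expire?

2006-08-06

Filing date + 19 years → 6 August 2006.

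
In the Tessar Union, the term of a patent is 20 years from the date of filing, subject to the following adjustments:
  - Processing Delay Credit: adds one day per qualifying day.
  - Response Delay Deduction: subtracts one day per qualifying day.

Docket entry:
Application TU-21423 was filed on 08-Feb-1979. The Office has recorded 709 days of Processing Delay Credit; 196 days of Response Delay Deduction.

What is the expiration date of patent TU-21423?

2000-07-05

Base term: filing date + 20 years → 8 February 1999.
Processing Delay Credit: +709 days → 17 January 2001.
Response Delay Deduction: −196 days → 5 July 2000.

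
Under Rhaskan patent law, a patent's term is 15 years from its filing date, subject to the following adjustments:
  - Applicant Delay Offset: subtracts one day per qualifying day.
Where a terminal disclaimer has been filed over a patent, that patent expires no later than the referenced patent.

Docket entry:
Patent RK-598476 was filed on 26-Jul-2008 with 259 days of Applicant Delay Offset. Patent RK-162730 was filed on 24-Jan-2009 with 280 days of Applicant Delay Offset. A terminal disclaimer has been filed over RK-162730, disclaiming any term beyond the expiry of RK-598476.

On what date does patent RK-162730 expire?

2022-11-09

Natural term of RK-162730:
  Base: filing + 15 years → 24 January 2024.
  Applicant Delay Offset: −280 days → 19 April 2023.
Expiry of referenced patent RK-598476:
  Base: filing + 15 years → 26 July 2023.
  Applicant Delay Offset: −259 days → 9 November 2022.
Terminal disclaimer: RK-162730 expires on the earlier of 19 April 2023 and 9 November 2022.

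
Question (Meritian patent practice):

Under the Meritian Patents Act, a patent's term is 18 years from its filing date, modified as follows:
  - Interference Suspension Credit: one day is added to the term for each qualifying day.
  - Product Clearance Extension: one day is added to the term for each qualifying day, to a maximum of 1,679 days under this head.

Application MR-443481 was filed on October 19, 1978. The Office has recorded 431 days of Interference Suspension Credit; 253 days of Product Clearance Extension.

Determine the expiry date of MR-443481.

Base term: filing date + 18 years → 19 October 1996.
Interference Suspension Credit: +431 days → 24 December 1997.
Product Clearance Extension: 253 days (within the 1679-day cap) → +253 days → 3 September 1998.

1998-09-03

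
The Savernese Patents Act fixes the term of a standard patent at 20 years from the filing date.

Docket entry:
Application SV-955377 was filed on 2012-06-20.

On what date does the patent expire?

Filing date + 20 years → 20 June 2032.

2032-06-20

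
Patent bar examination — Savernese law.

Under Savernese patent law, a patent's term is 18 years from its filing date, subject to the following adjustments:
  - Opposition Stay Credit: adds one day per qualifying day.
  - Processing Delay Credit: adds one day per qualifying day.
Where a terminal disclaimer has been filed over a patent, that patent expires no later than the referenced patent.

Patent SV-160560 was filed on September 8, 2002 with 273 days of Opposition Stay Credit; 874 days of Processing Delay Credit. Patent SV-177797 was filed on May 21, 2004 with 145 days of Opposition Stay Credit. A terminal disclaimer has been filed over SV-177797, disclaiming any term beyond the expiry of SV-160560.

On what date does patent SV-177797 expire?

October 13, 2022

Natural term of SV-177797:
  Base: filing + 18 years → 21 May 2022.
  Opposition Stay Credit: +145 days → 13 October 2022.
Expiry of referenced patent SV-160560:
  Base: filing + 18 years → 8 September 2020.
  Opposition Stay Credit: +273 days → 8 June 2021.
  Processing Delay Credit: +874 days → 30 October 2023.
Terminal disclaimer: SV-177797 expires on the earlier of 13 October 2022 and 30 October 2023.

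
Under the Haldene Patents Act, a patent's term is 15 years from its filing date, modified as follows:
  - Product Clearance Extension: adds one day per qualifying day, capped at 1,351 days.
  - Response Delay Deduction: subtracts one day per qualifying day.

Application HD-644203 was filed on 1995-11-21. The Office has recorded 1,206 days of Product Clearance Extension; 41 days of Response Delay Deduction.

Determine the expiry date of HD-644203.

January 29, 2014

Base term: filing date + 15 years → 21 November 2010.
Product Clearance Extension: 1206 days (within the 1351-day cap) → +1206 days → 11 March 2014.
Response Delay Deduction: −41 days → 29 January 2014.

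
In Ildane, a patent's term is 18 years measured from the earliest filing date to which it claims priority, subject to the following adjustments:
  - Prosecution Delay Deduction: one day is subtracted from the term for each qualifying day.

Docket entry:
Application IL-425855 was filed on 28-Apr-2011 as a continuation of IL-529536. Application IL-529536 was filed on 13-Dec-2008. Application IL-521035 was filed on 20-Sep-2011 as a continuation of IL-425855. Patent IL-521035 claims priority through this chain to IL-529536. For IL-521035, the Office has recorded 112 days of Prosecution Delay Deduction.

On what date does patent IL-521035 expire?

August 23, 2026

Earliest priority filing: 13 December 2008.
Base term: 13 December 2008 + 18 years → 13 December 2026.
Prosecution Delay Deduction: −112 days → 23 August 2026.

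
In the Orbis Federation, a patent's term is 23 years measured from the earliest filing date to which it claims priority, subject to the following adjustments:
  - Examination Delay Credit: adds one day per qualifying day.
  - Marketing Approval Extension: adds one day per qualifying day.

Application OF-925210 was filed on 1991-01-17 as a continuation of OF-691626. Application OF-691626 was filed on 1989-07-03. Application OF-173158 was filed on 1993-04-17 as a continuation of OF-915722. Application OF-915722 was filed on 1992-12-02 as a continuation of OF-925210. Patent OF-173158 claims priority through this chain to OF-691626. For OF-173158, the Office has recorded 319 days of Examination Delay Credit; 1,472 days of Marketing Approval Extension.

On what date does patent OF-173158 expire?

Earliest priority filing: 3 July 1989.
Base term: 3 July 1989 + 23 years → 3 July 2012.
Examination Delay Credit: +319 days → 18 May 2013.
Marketing Approval Extension: +1472 days → 29 May 2017.

2017-05-29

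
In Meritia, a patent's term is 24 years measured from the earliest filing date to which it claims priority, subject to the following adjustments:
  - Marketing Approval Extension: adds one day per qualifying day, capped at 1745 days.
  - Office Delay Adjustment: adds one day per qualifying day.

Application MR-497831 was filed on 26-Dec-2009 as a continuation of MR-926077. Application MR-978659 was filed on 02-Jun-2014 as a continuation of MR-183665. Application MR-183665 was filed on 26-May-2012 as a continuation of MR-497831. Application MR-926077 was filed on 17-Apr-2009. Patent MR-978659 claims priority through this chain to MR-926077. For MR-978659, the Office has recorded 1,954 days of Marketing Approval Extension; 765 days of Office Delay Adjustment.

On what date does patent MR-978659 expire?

Earliest priority filing: 17 April 2009.
Base term: 17 April 2009 + 24 years → 17 April 2033.
Marketing Approval Extension: 1954 days claimed exceeds the 1745-day cap, so +1745 days → 26 January 2038.
Office Delay Adjustment: +765 days → 1 March 2040.

2040-03-01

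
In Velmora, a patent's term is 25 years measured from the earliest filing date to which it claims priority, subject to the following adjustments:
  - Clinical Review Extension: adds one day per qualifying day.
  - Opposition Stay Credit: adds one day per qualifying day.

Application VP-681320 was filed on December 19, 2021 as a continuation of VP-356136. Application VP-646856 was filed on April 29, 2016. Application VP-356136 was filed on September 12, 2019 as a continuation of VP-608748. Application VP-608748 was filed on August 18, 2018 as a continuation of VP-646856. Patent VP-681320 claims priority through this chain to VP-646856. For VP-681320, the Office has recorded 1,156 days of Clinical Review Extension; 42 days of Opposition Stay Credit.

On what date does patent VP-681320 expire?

Earliest priority filing: 29 April 2016.
Base term: 29 April 2016 + 25 years → 29 April 2041.
Clinical Review Extension: +1156 days → 28 June 2044.
Opposition Stay Credit: +42 days → 9 August 2044.

August 9, 2044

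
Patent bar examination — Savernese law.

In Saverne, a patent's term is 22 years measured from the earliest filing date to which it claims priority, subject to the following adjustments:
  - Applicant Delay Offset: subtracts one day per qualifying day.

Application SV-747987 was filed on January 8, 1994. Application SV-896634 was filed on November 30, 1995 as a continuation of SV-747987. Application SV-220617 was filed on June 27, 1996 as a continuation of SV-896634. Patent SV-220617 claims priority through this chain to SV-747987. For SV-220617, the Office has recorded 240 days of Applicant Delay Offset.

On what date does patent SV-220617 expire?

Earliest priority filing: 8 January 1994.
Base term: 8 January 1994 + 22 years → 8 January 2016.
Applicant Delay Offset: −240 days → 13 May 2015.

2015-05-13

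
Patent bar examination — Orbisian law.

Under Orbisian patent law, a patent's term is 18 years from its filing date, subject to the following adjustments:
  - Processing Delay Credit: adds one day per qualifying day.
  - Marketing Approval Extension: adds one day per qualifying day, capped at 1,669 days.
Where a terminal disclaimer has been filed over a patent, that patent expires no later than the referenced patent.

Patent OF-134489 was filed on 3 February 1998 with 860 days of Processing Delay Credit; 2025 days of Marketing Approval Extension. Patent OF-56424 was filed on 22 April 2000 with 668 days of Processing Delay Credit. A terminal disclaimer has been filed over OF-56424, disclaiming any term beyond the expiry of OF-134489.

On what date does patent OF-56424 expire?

February 19, 2020

Natural term of OF-56424:
  Base: filing + 18 years → 22 April 2018.
  Processing Delay Credit: +668 days → 19 February 2020.
Expiry of referenced patent OF-134489:
  Base: filing + 18 years → 3 February 2016.
  Processing Delay Credit: +860 days → 12 June 2018.
  Marketing Approval Extension: 2025 days claimed exceeds the 1669-day cap, so +1669 days → 6 January 2023.
Terminal disclaimer: OF-56424 expires on the earlier of 19 February 2020 and 6 January 2023.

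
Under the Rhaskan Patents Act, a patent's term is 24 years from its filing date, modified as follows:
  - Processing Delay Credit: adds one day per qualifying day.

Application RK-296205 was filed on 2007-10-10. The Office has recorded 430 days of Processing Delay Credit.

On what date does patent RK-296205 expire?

December 13, 2032

Base term: filing date + 24 years → 10 October 2031.
Processing Delay Credit: +430 days → 13 December 2032.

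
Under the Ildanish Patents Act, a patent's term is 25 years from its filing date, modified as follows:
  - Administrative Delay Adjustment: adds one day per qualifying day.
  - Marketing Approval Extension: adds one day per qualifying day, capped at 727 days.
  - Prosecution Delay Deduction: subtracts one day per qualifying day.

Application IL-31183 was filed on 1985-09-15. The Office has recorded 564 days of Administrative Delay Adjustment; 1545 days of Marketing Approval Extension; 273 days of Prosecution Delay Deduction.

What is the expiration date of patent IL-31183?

2013-06-29

Base term: filing date + 25 years → 15 September 2010.
Administrative Delay Adjustment: +564 days → 1 April 2012.
Marketing Approval Extension: 1545 days claimed exceeds the 727-day cap, so +727 days → 29 March 2014.
Prosecution Delay Deduction: −273 days → 29 June 2013.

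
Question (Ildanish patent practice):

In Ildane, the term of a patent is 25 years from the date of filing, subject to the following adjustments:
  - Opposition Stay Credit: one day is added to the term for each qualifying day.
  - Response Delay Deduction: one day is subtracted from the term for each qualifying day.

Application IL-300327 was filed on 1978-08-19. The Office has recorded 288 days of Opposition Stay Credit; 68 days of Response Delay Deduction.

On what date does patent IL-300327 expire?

2004-03-26

Base term: filing date + 25 years → 19 August 2003.
Opposition Stay Credit: +288 days → 2 June 2004.
Response Delay Deduction: −68 days → 26 March 2004.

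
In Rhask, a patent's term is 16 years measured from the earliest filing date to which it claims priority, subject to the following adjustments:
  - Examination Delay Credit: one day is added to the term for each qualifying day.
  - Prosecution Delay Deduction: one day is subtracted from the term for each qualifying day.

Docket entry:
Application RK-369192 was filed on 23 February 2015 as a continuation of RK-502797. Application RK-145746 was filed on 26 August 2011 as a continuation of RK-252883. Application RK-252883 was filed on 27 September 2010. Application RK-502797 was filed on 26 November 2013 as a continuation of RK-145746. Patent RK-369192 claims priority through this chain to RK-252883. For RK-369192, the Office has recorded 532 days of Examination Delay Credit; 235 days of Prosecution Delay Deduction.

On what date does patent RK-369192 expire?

Earliest priority filing: 27 September 2010.
Base term: 27 September 2010 + 16 years → 27 September 2026.
Examination Delay Credit: +532 days → 12 March 2028.
Prosecution Delay Deduction: −235 days → 21 July 2027.

July 21, 2027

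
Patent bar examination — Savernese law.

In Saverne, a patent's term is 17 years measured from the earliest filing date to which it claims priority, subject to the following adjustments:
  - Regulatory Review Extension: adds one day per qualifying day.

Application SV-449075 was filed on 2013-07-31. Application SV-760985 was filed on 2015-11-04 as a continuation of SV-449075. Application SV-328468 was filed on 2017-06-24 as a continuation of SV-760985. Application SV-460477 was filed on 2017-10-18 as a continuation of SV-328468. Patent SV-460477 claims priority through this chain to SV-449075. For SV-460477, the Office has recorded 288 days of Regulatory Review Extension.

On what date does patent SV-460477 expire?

Earliest priority filing: 31 July 2013.
Base term: 31 July 2013 + 17 years → 31 July 2030.
Regulatory Review Extension: +288 days → 15 May 2031.

May 15, 2031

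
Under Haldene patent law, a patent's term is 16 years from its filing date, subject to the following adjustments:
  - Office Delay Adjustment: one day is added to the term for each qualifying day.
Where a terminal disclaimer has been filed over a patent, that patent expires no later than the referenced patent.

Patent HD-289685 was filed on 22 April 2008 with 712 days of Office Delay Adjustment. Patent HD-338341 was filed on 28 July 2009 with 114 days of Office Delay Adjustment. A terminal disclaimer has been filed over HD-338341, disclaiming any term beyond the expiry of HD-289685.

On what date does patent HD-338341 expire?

2025-11-19

Natural term of HD-338341:
  Base: filing + 16 years → 28 July 2025.
  Office Delay Adjustment: +114 days → 19 November 2025.
Expiry of referenced patent HD-289685:
  Base: filing + 16 years → 22 April 2024.
  Office Delay Adjustment: +712 days → 4 April 2026.
Terminal disclaimer: HD-338341 expires on the earlier of 19 November 2025 and 4 April 2026.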